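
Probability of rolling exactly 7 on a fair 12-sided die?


Favorable outcomes (roll = 7): 1
Total outcomes = 12
P = 1/12 = 0.0833

P = 0.0833


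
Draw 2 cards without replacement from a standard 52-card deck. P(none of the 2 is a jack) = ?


P(no jacks) = (48/52) × (47/51)
= 0.8507

P = 0.8507


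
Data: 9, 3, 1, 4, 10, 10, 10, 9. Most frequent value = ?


Frequencies: 1:1, 3:1, 4:1, 9:2, 10:3
Max frequency = 3
Mode = 10

Mode = 10


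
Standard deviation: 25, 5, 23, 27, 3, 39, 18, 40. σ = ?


Mean = 22.5000
Variance = 164.0000
SD = sqrt(164.0000) = 12.8062

SD = 12.8062


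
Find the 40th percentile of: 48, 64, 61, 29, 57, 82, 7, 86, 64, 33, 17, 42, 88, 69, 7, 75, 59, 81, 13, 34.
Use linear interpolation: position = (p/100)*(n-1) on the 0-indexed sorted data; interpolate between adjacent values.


Sorted: 7, 7, 13, 17, 29, 33, 34, 42, 48, 57, 59, 61, 64, 64, 69, 75, 81, 82, 86, 88
n = 20
Index = 40/100 * 19 = 7.6000
Lower = data[7] = 42, Upper = data[8] = 48
P40 = 42 + 0.6000*(6) = 45.6000

P40 = 45.6000


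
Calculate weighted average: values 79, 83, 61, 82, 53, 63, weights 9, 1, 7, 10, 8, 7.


Numerator = 79*9 + 83*1 + 61*7 + 82*10 + 53*8 + 63*7 = 2906
Denominator = 9 + 1 + 7 + 10 + 8 + 7 = 42
WM = 2906/42 = 69.1905

WM = 69.1905


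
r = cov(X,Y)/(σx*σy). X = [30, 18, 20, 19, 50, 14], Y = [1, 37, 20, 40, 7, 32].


Mean X = 25.1667, Mean Y = 22.8333
SD X = 12.116334, SD Y = 14.803340
Cov = -132.305556
r = -132.305556/(12.116334*14.803340) = -0.7376

r = -0.7376


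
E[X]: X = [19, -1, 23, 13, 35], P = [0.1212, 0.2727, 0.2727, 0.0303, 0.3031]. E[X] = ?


E[X] = 19*0.1212 - 1*0.2727 + 23*0.2727 + 13*0.0303 + 35*0.3031
= 2.3028 - 0.2727 + 6.2721 + 0.3939 + 10.6085
= 19.3046

E[X] = 19.3046


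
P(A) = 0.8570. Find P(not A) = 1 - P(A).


P(not A) = 1 - 0.8570 = 0.1430

P(not A) = 0.1430


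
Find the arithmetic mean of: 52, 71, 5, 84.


Sum = 52 + 71 + 5 + 84 = 212
n = 4
Mean = 212/4 = 53.0000

Mean = 53.0000


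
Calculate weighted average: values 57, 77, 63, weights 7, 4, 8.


Numerator = 57*7 + 77*4 + 63*8 = 1211
Denominator = 7 + 4 + 8 = 19
WM = 1211/19 = 63.7368

WM = 63.7368


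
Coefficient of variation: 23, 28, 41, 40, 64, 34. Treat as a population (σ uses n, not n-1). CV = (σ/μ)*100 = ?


Mean = 38.3333
SD = 13.0979
CV = (13.0979/38.3333)*100 = 34.1685%

CV = 34.1685%


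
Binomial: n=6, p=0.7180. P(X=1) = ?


C(6,1) = 6
p^1 = 0.718000
(1-p)^5 = 0.001783
P = 6 * 0.718000 * 0.001783 = 0.0077

P(X=1) = 0.0077


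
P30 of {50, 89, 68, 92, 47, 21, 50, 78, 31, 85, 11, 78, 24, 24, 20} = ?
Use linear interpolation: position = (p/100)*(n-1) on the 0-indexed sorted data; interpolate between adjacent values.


Sorted: 11, 20, 21, 24, 24, 31, 47, 50, 50, 68, 78, 78, 85, 89, 92
n = 15
Index = 30/100 * 14 = 4.2000
Lower = data[4] = 24, Upper = data[5] = 31
P30 = 24 + 0.2000*(7) = 25.4000

P30 = 25.4000


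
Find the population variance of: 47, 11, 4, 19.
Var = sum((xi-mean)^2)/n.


Mean = 20.2500
Squared deviations: 715.5625, 85.5625, 264.0625, 1.5625
Sum = 1066.7500
Variance = 1066.7500/4 = 266.6875

Variance = 266.6875


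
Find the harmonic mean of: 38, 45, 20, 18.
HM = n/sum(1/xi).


Sum of reciprocals = 1/38 + 1/45 + 1/20 + 1/18 = 0.154094
HM = 4/0.154094 = 25.9583

HM = 25.9583


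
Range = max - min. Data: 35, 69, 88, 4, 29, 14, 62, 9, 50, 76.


Max = 88, Min = 4
Range = 88 - 4 = 84

Range = 84


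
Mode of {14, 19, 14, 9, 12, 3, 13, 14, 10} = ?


Frequencies: 3:1, 9:1, 10:1, 12:1, 13:1, 14:3, 19:1
Max frequency = 3
Mode = 14

Mode = 14


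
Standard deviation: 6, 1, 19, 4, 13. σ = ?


Mean = 8.6000
Variance = 42.6400
SD = sqrt(42.6400) = 6.5299

SD = 6.5299


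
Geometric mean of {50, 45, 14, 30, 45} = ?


Product = 50 × 45 × 14 × 30 × 45 = 42525000
GM = 42525000^(1/5) = 33.5528

GM = 33.5528


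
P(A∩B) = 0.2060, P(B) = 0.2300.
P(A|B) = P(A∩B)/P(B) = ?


P(A|B) = 0.2060/0.2300 = 0.8957

P(A|B) = 0.8957


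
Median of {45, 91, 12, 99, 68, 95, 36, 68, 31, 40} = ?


Sorted: 12, 31, 36, 40, 45, 68, 68, 91, 95, 99
n = 10 (even)
Middle values: 45 and 68
Median = (45+68)/2 = 56.5000

Median = 56.5000


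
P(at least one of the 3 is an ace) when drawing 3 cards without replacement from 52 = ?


P(at least one) = 1 - P(none)
P(none) = (48/52) × (47/51) × (46/50) = 0.782624
P(at least one) = 1 - 0.782624 = 0.2174

P = 0.2174


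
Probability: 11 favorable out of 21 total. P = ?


P = 11/21 = 0.5238

P = 0.5238


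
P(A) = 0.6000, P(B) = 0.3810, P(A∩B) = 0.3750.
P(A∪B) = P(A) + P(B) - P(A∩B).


P(A∪B) = 0.6000 + 0.3810 - 0.3750
= 0.9810 - 0.3750
= 0.6060

P(A∪B) = 0.6060


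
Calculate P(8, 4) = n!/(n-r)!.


P(8,4) = 8!/4!
= 40320/24
= 1680

P(8,4) = 1680


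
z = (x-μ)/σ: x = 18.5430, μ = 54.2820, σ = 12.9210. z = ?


z = (18.5430 - 54.2820)/12.9210
= -35.7390/12.9210
= -2.7660

z = -2.7660


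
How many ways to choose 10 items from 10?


C(10,10) = 10!/(10! × 0!)
= 3628800/(3628800 × 1)
= 1

C(10,10) = 1


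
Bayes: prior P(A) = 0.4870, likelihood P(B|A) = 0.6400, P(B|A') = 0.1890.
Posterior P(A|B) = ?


P(B) = P(B|A)*P(A) + P(B|A')*P(A')
= 0.6400*0.4870 + 0.1890*0.5130
= 0.311680 + 0.096957 = 0.408637
P(A|B) = 0.311680/0.408637 = 0.7627

P(A|B) = 0.7627


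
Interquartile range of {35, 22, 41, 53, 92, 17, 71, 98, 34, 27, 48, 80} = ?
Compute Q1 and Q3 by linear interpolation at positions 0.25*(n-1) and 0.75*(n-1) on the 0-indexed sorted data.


Sorted: 17, 22, 27, 34, 35, 41, 48, 53, 71, 80, 92, 98
Q1 (25th %ile) = 32.2500
Q3 (75th %ile) = 73.2500
IQR = 73.2500 - 32.2500 = 41.0000

IQR = 41.0000


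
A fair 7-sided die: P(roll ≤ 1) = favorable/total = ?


Favorable outcomes (roll ≤ 1): 1
Total outcomes = 7
P = 1/7 = 0.1429

P = 0.1429


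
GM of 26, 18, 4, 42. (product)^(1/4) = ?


Product = 26 × 18 × 4 × 42 = 78624
GM = 78624^(1/4) = 16.7451

GM = 16.7451


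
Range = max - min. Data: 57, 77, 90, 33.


Max = 90, Min = 33
Range = 90 - 33 = 57

Range = 57


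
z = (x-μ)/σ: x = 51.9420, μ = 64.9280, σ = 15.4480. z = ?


z = (51.9420 - 64.9280)/15.4480
= -12.9860/15.4480
= -0.8406

z = -0.8406


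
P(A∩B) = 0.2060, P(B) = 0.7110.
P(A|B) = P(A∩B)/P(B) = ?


P(A|B) = 0.2060/0.7110 = 0.2897

P(A|B) = 0.2897


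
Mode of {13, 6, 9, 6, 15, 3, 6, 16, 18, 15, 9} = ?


Frequencies: 3:1, 6:3, 9:2, 13:1, 15:2, 16:1, 18:1
Max frequency = 3
Mode = 6

Mode = 6


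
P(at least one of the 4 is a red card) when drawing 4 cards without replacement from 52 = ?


P(at least one) = 1 - P(none)
P(none) = (26/52) × (25/51) × (24/50) × (23/49) = 0.055222
P(at least one) = 1 - 0.055222 = 0.9448

P = 0.9448


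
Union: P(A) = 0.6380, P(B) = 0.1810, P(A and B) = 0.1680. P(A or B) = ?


P(A∪B) = 0.6380 + 0.1810 - 0.1680
= 0.8190 - 0.1680
= 0.6510

P(A∪B) = 0.6510


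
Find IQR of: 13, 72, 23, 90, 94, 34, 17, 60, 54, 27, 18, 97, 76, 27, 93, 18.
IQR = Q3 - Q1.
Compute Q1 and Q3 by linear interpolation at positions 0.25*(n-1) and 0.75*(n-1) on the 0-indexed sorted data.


Sorted: 13, 17, 18, 18, 23, 27, 27, 34, 54, 60, 72, 76, 90, 93, 94, 97
Q1 (25th %ile) = 21.7500
Q3 (75th %ile) = 79.5000
IQR = 79.5000 - 21.7500 = 57.7500

IQR = 57.7500


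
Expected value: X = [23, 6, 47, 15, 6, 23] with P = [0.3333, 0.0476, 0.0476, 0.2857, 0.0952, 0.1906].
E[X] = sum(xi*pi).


E[X] = 23*0.3333 + 6*0.0476 + 47*0.0476 + 15*0.2857 + 6*0.0952 + 23*0.1906
= 7.6659 + 0.2856 + 2.2372 + 4.2855 + 0.5712 + 4.3838
= 19.4292

E[X] = 19.4292


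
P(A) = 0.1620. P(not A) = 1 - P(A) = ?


P(not A) = 1 - 0.1620 = 0.8380

P(not A) = 0.8380


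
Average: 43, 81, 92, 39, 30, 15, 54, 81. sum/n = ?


Sum = 43 + 81 + 92 + 39 + 30 + 15 + 54 + 81 = 435
n = 8
Mean = 435/8 = 54.3750

Mean = 54.3750


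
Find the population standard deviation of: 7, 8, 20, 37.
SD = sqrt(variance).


Mean = 18.0000
Variance = 146.5000
SD = sqrt(146.5000) = 12.1037

SD = 12.1037


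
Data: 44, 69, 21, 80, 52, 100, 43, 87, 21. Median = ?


Sorted: 21, 21, 43, 44, 52, 69, 80, 87, 100
n = 9 (odd)
Middle value = 52

Median = 52


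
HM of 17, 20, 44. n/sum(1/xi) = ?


Sum of reciprocals = 1/17 + 1/20 + 1/44 = 0.131551
HM = 3/0.131551 = 22.8049

HM = 22.8049


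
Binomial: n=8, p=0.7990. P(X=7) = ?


C(8,7) = 8
p^7 = 0.207887
(1-p)^1 = 0.201000
P = 8 * 0.207887 * 0.201000 = 0.3343

P(X=7) = 0.3343


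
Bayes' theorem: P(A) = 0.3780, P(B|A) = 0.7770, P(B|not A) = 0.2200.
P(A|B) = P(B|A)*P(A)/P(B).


P(B) = P(B|A)*P(A) + P(B|A')*P(A')
= 0.7770*0.3780 + 0.2200*0.6220
= 0.293706 + 0.136840 = 0.430546
P(A|B) = 0.293706/0.430546 = 0.6822

P(A|B) = 0.6822


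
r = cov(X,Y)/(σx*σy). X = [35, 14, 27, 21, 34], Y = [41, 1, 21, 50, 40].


Mean X = 26.2000, Mean Y = 30.6000
SD X = 7.934734, SD Y = 17.556765
Cov = 83.480000
r = 83.480000/(7.934734*17.556765) = 0.5992

r = 0.5992


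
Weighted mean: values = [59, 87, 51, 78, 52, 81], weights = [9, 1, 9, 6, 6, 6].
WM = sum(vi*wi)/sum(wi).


Numerator = 59*9 + 87*1 + 51*9 + 78*6 + 52*6 + 81*6 = 2343
Denominator = 9 + 1 + 9 + 6 + 6 + 6 = 37
WM = 2343/37 = 63.3243

WM = 63.3243


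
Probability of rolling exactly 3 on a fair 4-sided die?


Favorable outcomes (roll = 3): 1
Total outcomes = 4
P = 1/4 = 0.2500

P = 0.2500


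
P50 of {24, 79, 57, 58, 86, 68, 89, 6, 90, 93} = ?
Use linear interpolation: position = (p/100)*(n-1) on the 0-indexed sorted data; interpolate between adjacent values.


Sorted: 6, 24, 57, 58, 68, 79, 86, 89, 90, 93
n = 10
Index = 50/100 * 9 = 4.5000
Lower = data[4] = 68, Upper = data[5] = 79
P50 = 68 + 0.5000*(11) = 73.5000

P50 = 73.5000


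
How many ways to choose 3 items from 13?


C(13,3) = 13!/(3! × 10!)
= 6227020800/(6 × 3628800)
= 286

C(13,3) = 286


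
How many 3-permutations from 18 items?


P(18,3) = 18!/15!
= 6402373705728000/1307674368000
= 4896

P(18,3) = 4896


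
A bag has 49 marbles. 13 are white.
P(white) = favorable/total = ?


P = 13/49 = 0.2653

P = 0.2653


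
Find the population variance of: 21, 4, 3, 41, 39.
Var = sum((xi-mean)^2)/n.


Mean = 21.6000
Squared deviations: 0.3600, 309.7600, 345.9600, 376.3600, 302.7600
Sum = 1335.2000
Variance = 1335.2000/5 = 267.0400

Variance = 267.0400


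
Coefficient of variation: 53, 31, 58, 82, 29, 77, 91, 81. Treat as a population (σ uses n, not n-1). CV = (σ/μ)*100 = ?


Mean = 62.7500
SD = 22.2753
CV = (22.2753/62.7500)*100 = 35.4984%

CV = 35.4984%


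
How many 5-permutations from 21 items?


P(21,5) = 21!/16!
= 51090942171709440000/20922789888000
= 2441880

P(21,5) = 2441880


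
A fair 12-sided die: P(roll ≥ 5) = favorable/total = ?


Favorable outcomes (roll ≥ 5): 8
Total outcomes = 12
P = 8/12 = 0.6667

P = 0.6667


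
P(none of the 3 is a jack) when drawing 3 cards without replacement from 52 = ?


P(no jacks) = (48/52) × (47/51) × (46/50)
= 0.7826

P = 0.7826


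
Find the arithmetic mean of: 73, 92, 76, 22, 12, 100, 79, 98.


Sum = 73 + 92 + 76 + 22 + 12 + 100 + 79 + 98 = 552
n = 8
Mean = 552/8 = 69.0000

Mean = 69.0000


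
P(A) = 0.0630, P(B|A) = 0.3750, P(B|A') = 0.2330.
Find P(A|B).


P(B) = P(B|A)*P(A) + P(B|A')*P(A')
= 0.3750*0.0630 + 0.2330*0.9370
= 0.023625 + 0.218321 = 0.241946
P(A|B) = 0.023625/0.241946 = 0.0976

P(A|B) = 0.0976


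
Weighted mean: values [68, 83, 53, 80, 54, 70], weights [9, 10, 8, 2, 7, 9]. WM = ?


Numerator = 68*9 + 83*10 + 53*8 + 80*2 + 54*7 + 70*9 = 3034
Denominator = 9 + 10 + 8 + 2 + 7 + 9 = 45
WM = 3034/45 = 67.4222

WM = 67.4222


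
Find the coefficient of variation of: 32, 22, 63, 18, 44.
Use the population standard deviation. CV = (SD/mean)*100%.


Mean = 35.8000
SD = 16.3021
CV = (16.3021/35.8000)*100 = 45.5367%

CV = 45.5367%


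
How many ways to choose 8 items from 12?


C(12,8) = 12!/(8! × 4!)
= 479001600/(40320 × 24)
= 495

C(12,8) = 495


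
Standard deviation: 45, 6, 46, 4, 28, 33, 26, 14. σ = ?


Mean = 25.2500
Variance = 229.6875
SD = sqrt(229.6875) = 15.1554

SD = 15.1554


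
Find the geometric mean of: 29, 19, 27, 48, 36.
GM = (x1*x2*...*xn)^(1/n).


Product = 29 × 19 × 27 × 48 × 36 = 25707456
GM = 25707456^(1/5) = 30.3397

GM = 30.3397


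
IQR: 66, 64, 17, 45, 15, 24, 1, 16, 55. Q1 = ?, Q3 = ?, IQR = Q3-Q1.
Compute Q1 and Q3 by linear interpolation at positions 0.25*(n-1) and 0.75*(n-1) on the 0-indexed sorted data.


Sorted: 1, 15, 16, 17, 24, 45, 55, 64, 66
Q1 (25th %ile) = 16.0000
Q3 (75th %ile) = 55.0000
IQR = 55.0000 - 16.0000 = 39.0000

IQR = 39.0000


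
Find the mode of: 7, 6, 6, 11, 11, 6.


Frequencies: 6:3, 7:1, 11:2
Max frequency = 3
Mode = 6

Mode = 6


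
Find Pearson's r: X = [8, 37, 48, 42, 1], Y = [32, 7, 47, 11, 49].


Mean X = 27.2000, Mean Y = 29.2000
SD X = 18.988418, SD Y = 17.554487
Cov = -137.840000
r = -137.840000/(18.988418*17.554487) = -0.4135

r = -0.4135


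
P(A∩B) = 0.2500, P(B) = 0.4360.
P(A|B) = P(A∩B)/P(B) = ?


P(A|B) = 0.2500/0.4360 = 0.5734

P(A|B) = 0.5734


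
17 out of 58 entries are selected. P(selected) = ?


P = 17/58 = 0.2931

P = 0.2931


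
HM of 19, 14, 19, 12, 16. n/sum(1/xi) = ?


Sum of reciprocals = 1/19 + 1/14 + 1/19 + 1/12 + 1/16 = 0.322525
HM = 5/0.322525 = 15.5027

HM = 15.5027


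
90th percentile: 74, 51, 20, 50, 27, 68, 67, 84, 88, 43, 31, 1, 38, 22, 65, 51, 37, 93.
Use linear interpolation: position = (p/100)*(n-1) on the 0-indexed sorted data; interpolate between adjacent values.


Sorted: 1, 20, 22, 27, 31, 37, 38, 43, 50, 51, 51, 65, 67, 68, 74, 84, 88, 93
n = 18
Index = 90/100 * 17 = 15.3000
Lower = data[15] = 84, Upper = data[16] = 88
P90 = 84 + 0.3000*(4) = 85.2000

P90 = 85.2000


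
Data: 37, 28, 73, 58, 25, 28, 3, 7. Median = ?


Sorted: 3, 7, 25, 28, 28, 37, 58, 73
n = 8 (even)
Middle values: 28 and 28
Median = (28+28)/2 = 28.0000

Median = 28.0000


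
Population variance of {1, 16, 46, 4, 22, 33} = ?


Mean = 20.3333
Squared deviations: 373.7778, 18.7778, 658.7778, 266.7778, 2.7778, 160.4444
Sum = 1481.3333
Variance = 1481.3333/6 = 246.8889

Variance = 246.8889


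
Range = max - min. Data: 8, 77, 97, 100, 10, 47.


Max = 100, Min = 8
Range = 100 - 8 = 92

Range = 92


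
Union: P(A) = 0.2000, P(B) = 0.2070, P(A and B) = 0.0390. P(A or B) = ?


P(A∪B) = 0.2000 + 0.2070 - 0.0390
= 0.4070 - 0.0390
= 0.3680

P(A∪B) = 0.3680


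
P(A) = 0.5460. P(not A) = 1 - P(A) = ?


P(not A) = 1 - 0.5460 = 0.4540

P(not A) = 0.4540


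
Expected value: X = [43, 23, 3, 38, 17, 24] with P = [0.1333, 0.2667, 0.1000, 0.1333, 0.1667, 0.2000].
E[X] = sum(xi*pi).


E[X] = 43*0.1333 + 23*0.2667 + 3*0.1000 + 38*0.1333 + 17*0.1667 + 24*0.2000
= 5.7319 + 6.1341 + 0.3000 + 5.0654 + 2.8339 + 4.8000
= 24.8653

E[X] = 24.8653


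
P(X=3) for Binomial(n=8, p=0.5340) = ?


C(8,3) = 56
p^3 = 0.152273
(1-p)^5 = 0.021975
P = 56 * 0.152273 * 0.021975 = 0.1874

P(X=3) = 0.1874


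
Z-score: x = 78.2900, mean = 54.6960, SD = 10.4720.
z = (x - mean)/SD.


z = (78.2900 - 54.6960)/10.4720
= 23.5940/10.4720
= 2.2531

z = 2.2531


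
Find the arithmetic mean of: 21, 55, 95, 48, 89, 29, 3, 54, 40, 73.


Sum = 21 + 55 + 95 + 48 + 89 + 29 + 3 + 54 + 40 + 73 = 507
n = 10
Mean = 507/10 = 50.7000

Mean = 50.7000


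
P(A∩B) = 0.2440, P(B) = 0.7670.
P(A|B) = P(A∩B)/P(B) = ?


P(A|B) = 0.2440/0.7670 = 0.3181

P(A|B) = 0.3181


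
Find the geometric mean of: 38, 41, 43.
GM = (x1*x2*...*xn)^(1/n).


Product = 38 × 41 × 43 = 66994
GM = 66994^(1/3) = 40.6143

GM = 40.6143


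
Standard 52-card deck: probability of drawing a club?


13 clubs in 52 cards
P = 13/52 = 0.2500

P = 0.2500


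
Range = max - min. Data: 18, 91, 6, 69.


Max = 91, Min = 6
Range = 91 - 6 = 85

Range = 85


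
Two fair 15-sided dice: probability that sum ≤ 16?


Total outcomes = 15×15 = 225
Favorable (sum ≤ 16): 120
P = 120/225 = 0.5333

P = 0.5333


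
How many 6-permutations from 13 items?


P(13,6) = 13!/7!
= 6227020800/5040
= 1235520

P(13,6) = 1235520


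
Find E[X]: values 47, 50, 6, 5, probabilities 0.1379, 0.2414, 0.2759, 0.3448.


E[X] = 47*0.1379 + 50*0.2414 + 6*0.2759 + 5*0.3448
= 6.4813 + 12.0700 + 1.6554 + 1.7240
= 21.9307

E[X] = 21.9307


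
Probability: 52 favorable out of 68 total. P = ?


P = 52/68 = 0.7647

P = 0.7647


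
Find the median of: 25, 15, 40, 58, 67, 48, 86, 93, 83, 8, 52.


Sorted: 8, 15, 25, 40, 48, 52, 58, 67, 83, 86, 93
n = 11 (odd)
Middle value = 52

Median = 52


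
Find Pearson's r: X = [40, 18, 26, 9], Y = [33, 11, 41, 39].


Mean X = 23.2500, Mean Y = 31.0000
SD X = 11.388042, SD Y = 11.916375
Cov = 13.000000
r = 13.000000/(11.388042*11.916375) = 0.0958

r = 0.0958


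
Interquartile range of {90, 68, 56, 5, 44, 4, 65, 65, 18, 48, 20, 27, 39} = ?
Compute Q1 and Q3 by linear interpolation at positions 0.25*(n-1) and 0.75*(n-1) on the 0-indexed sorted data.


Sorted: 4, 5, 18, 20, 27, 39, 44, 48, 56, 65, 65, 68, 90
Q1 (25th %ile) = 20.0000
Q3 (75th %ile) = 65.0000
IQR = 65.0000 - 20.0000 = 45.0000

IQR = 45.0000


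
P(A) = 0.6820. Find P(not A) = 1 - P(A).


P(not A) = 1 - 0.6820 = 0.3180

P(not A) = 0.3180


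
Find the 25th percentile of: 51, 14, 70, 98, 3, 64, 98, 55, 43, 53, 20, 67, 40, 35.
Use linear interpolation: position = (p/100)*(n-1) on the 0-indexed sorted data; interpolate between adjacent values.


Sorted: 3, 14, 20, 35, 40, 43, 51, 53, 55, 64, 67, 70, 98, 98
n = 14
Index = 25/100 * 13 = 3.2500
Lower = data[3] = 35, Upper = data[4] = 40
P25 = 35 + 0.2500*(5) = 36.2500

P25 = 36.2500


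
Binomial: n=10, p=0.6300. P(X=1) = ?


C(10,1) = 10
p^1 = 0.630000
(1-p)^9 = 0.000130
P = 10 * 0.630000 * 0.000130 = 0.0008

P(X=1) = 0.0008


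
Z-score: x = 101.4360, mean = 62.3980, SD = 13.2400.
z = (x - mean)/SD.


z = (101.4360 - 62.3980)/13.2400
= 39.0380/13.2400
= 2.9485

z = 2.9485


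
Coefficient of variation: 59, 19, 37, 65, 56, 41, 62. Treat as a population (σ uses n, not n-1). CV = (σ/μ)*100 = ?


Mean = 48.4286
SD = 15.4906
CV = (15.4906/48.4286)*100 = 31.9865%

CV = 31.9865%


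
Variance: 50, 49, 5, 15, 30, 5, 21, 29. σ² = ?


Mean = 25.5000
Squared deviations: 600.2500, 552.2500, 420.2500, 110.2500, 20.2500, 420.2500, 20.2500, 12.2500
Sum = 2156.0000
Variance = 2156.0000/8 = 269.5000

Variance = 269.5000


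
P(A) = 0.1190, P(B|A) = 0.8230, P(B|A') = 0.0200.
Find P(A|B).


P(B) = P(B|A)*P(A) + P(B|A')*P(A')
= 0.8230*0.1190 + 0.0200*0.8810
= 0.097937 + 0.017620 = 0.115557
P(A|B) = 0.097937/0.115557 = 0.8475

P(A|B) = 0.8475


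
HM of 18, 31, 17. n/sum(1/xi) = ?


Sum of reciprocals = 1/18 + 1/31 + 1/17 = 0.146637
HM = 3/0.146637 = 20.4587

HM = 20.4587


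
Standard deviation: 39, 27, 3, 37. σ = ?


Mean = 26.5000
Variance = 204.7500
SD = sqrt(204.7500) = 14.3091

SD = 14.3091


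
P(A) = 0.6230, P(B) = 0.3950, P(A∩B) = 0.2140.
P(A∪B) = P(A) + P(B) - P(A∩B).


P(A∪B) = 0.6230 + 0.3950 - 0.2140
= 1.0180 - 0.2140
= 0.8040

P(A∪B) = 0.8040


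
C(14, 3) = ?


C(14,3) = 14!/(3! × 11!)
= 87178291200/(6 × 39916800)
= 364

C(14,3) = 364


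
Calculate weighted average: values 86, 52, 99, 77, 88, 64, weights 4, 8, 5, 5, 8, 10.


Numerator = 86*4 + 52*8 + 99*5 + 77*5 + 88*8 + 64*10 = 2984
Denominator = 4 + 8 + 5 + 5 + 8 + 10 = 40
WM = 2984/40 = 74.6000

WM = 74.6000


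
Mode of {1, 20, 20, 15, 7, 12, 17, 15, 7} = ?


Frequencies: 1:1, 7:2, 12:1, 15:2, 17:1, 20:2
Max frequency = 2
Mode = 7, 15, 20

Mode = 7, 15, 20


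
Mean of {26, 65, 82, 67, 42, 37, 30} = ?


Sum = 26 + 65 + 82 + 67 + 42 + 37 + 30 = 349
n = 7
Mean = 349/7 = 49.8571

Mean = 49.8571


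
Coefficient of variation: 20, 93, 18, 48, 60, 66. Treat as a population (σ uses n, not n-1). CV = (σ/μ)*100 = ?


Mean = 50.8333
SD = 26.2324
CV = (26.2324/50.8333)*100 = 51.6047%

CV = 51.6047%


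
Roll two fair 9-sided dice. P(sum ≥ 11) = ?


Total outcomes = 9×9 = 81
Favorable (sum ≥ 11): 36
P = 36/81 = 0.4444

P = 0.4444


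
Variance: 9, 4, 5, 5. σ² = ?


Mean = 5.7500
Squared deviations: 10.5625, 3.0625, 0.5625, 0.5625
Sum = 14.7500
Variance = 14.7500/4 = 3.6875

Variance = 3.6875


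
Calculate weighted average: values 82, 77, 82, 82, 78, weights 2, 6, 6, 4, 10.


Numerator = 82*2 + 77*6 + 82*6 + 82*4 + 78*10 = 2226
Denominator = 2 + 6 + 6 + 4 + 10 = 28
WM = 2226/28 = 79.5000

WM = 79.5000


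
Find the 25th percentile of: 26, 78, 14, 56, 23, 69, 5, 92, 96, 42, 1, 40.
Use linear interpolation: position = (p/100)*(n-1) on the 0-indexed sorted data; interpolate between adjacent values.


Sorted: 1, 5, 14, 23, 26, 40, 42, 56, 69, 78, 92, 96
n = 12
Index = 25/100 * 11 = 2.7500
Lower = data[2] = 14, Upper = data[3] = 23
P25 = 14 + 0.7500*(9) = 20.7500

P25 = 20.7500


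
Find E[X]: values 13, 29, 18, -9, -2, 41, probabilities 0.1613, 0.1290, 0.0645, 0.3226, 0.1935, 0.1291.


E[X] = 13*0.1613 + 29*0.1290 + 18*0.0645 - 9*0.3226 - 2*0.1935 + 41*0.1291
= 2.0969 + 3.7410 + 1.1610 - 2.9034 - 0.3870 + 5.2931
= 9.0016

E[X] = 9.0016


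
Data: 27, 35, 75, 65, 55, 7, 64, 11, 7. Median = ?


Sorted: 7, 7, 11, 27, 35, 55, 64, 65, 75
n = 9 (odd)
Middle value = 35

Median = 35


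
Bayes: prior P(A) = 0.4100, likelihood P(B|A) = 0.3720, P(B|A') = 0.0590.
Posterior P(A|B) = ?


P(B) = P(B|A)*P(A) + P(B|A')*P(A')
= 0.3720*0.4100 + 0.0590*0.5900
= 0.152520 + 0.034810 = 0.187330
P(A|B) = 0.152520/0.187330 = 0.8142

P(A|B) = 0.8142


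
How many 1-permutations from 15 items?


P(15,1) = 15!/14!
= 1307674368000/87178291200
= 15

P(15,1) = 15


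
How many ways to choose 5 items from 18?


C(18,5) = 18!/(5! × 13!)
= 6402373705728000/(120 × 6227020800)
= 8568

C(18,5) = 8568


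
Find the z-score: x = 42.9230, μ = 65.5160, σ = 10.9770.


z = (42.9230 - 65.5160)/10.9770
= -22.5930/10.9770
= -2.0582

z = -2.0582


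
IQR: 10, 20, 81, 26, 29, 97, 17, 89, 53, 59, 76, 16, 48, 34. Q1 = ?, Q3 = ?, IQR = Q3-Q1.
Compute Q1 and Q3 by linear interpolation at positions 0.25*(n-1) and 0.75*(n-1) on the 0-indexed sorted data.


Sorted: 10, 16, 17, 20, 26, 29, 34, 48, 53, 59, 76, 81, 89, 97
Q1 (25th %ile) = 21.5000
Q3 (75th %ile) = 71.7500
IQR = 71.7500 - 21.5000 = 50.2500

IQR = 50.2500


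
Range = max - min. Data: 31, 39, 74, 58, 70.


Max = 74, Min = 31
Range = 74 - 31 = 43

Range = 43


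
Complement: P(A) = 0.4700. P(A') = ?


P(not A) = 1 - 0.4700 = 0.5300

P(not A) = 0.5300


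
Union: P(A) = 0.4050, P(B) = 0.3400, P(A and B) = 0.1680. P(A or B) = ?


P(A∪B) = 0.4050 + 0.3400 - 0.1680
= 0.7450 - 0.1680
= 0.5770

P(A∪B) = 0.5770


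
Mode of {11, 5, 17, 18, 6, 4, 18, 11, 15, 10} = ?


Frequencies: 4:1, 5:1, 6:1, 10:1, 11:2, 15:1, 17:1, 18:2
Max frequency = 2
Mode = 11, 18

Mode = 11, 18


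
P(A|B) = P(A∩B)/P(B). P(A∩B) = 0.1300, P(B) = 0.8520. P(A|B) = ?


P(A|B) = 0.1300/0.8520 = 0.1526

P(A|B) = 0.1526


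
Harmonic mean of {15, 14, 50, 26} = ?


Sum of reciprocals = 1/15 + 1/14 + 1/50 + 1/26 = 0.196557
HM = 4/0.196557 = 20.3504

HM = 20.3504


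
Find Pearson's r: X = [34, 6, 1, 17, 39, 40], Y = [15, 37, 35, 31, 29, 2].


Mean X = 22.8333, Mean Y = 24.8333
SD X = 15.678187, SD Y = 12.415268
Cov = -149.527778
r = -149.527778/(15.678187*12.415268) = -0.7682

r = -0.7682


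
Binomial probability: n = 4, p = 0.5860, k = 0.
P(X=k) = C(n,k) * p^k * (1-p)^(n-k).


C(4,0) = 1
p^0 = 1.000000
(1-p)^4 = 0.029377
P = 1 * 1.000000 * 0.029377 = 0.0294

P(X=0) = 0.0294


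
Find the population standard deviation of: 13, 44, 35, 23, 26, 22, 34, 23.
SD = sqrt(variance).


Mean = 27.5000
Variance = 81.7500
SD = sqrt(81.7500) = 9.0416

SD = 9.0416


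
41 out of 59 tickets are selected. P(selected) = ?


P = 41/59 = 0.6949

P = 0.6949


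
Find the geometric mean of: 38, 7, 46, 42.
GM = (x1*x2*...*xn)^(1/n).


Product = 38 × 7 × 46 × 42 = 513912
GM = 513912^(1/4) = 26.7746

GM = 26.7746


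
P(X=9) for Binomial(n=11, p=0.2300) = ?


C(11,9) = 55
p^9 = 1.801153e-06
(1-p)^2 = 0.592900
P = 55 * 1.801153e-06 * 0.592900 = 5.8735e-05

P(X=9) = 5.8735e-05


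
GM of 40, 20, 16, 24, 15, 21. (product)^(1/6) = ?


Product = 40 × 20 × 16 × 24 × 15 × 21 = 96768000
GM = 96768000^(1/6) = 21.4267

GM = 21.4267


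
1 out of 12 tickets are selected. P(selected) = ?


P = 1/12 = 0.0833

P = 0.0833


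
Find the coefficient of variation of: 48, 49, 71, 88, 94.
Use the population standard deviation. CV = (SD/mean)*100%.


Mean = 70.0000
SD = 19.1102
CV = (19.1102/70.0000)*100 = 27.3003%

CV = 27.3003%


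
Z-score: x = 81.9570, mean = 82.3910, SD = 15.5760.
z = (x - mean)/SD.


z = (81.9570 - 82.3910)/15.5760
= -0.4340/15.5760
= -0.0279

z = -0.0279


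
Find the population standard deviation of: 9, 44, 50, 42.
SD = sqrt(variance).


Mean = 36.2500
Variance = 256.1875
SD = sqrt(256.1875) = 16.0059

SD = 16.0059


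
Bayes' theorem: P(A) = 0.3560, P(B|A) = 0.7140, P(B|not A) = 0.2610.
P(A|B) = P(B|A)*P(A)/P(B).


P(B) = P(B|A)*P(A) + P(B|A')*P(A')
= 0.7140*0.3560 + 0.2610*0.6440
= 0.254184 + 0.168084 = 0.422268
P(A|B) = 0.254184/0.422268 = 0.6019

P(A|B) = 0.6019


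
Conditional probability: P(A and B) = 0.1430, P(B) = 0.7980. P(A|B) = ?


P(A|B) = 0.1430/0.7980 = 0.1792

P(A|B) = 0.1792


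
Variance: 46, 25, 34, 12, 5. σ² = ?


Mean = 24.4000
Squared deviations: 466.5600, 0.3600, 92.1600, 153.7600, 376.3600
Sum = 1089.2000
Variance = 1089.2000/5 = 217.8400

Variance = 217.8400


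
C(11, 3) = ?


C(11,3) = 11!/(3! × 8!)
= 39916800/(6 × 40320)
= 165

C(11,3) = 165


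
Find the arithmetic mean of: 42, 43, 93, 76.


Sum = 42 + 43 + 93 + 76 = 254
n = 4
Mean = 254/4 = 63.5000

Mean = 63.5000


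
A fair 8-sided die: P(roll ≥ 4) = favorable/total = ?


Favorable outcomes (roll ≥ 4): 5
Total outcomes = 8
P = 5/8 = 0.6250

P = 0.6250


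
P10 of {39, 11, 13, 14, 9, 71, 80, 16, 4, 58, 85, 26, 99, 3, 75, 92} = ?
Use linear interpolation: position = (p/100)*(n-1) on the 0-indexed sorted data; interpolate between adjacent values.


Sorted: 3, 4, 9, 11, 13, 14, 16, 26, 39, 58, 71, 75, 80, 85, 92, 99
n = 16
Index = 10/100 * 15 = 1.5000
Lower = data[1] = 4, Upper = data[2] = 9
P10 = 4 + 0.5000*(5) = 6.5000

P10 = 6.5000


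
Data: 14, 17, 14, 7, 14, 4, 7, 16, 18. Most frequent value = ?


Frequencies: 4:1, 7:2, 14:3, 16:1, 17:1, 18:1
Max frequency = 3
Mode = 14

Mode = 14


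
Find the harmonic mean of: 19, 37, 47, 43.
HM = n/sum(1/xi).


Sum of reciprocals = 1/19 + 1/37 + 1/47 + 1/43 = 0.124191
HM = 4/0.124191 = 32.2084

HM = 32.2084


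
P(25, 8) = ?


P(25,8) = 25!/17!
= 15511210043330985984000000/355687428096000
= 43609104000

P(25,8) = 43609104000


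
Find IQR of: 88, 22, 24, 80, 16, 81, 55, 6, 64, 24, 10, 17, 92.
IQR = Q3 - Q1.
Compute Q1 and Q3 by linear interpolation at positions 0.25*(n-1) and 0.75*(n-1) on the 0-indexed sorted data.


Sorted: 6, 10, 16, 17, 22, 24, 24, 55, 64, 80, 81, 88, 92
Q1 (25th %ile) = 17.0000
Q3 (75th %ile) = 80.0000
IQR = 80.0000 - 17.0000 = 63.0000

IQR = 63.0000


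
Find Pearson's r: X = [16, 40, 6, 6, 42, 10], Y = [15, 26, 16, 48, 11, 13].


Mean X = 20.0000, Mean Y = 21.5000
SD X = 15.231546, SD Y = 12.763881
Cov = -54.000000
r = -54.000000/(15.231546*12.763881) = -0.2778

r = -0.2778


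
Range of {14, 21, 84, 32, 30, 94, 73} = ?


Max = 94, Min = 14
Range = 94 - 14 = 80

Range = 80


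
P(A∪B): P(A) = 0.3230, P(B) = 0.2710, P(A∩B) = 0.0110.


P(A∪B) = 0.3230 + 0.2710 - 0.0110
= 0.5940 - 0.0110
= 0.5830

P(A∪B) = 0.5830


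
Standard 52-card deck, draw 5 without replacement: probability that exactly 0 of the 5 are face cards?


Hypergeometric: P(X=0) = C(12,0)·C(40,5) / C(52,5)
= 1 × 658008 / 2598960
= 658008/2598960 = 0.2532

P = 0.2532


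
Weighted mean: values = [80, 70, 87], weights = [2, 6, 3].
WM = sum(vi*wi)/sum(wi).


Numerator = 80*2 + 70*6 + 87*3 = 841
Denominator = 2 + 6 + 3 = 11
WM = 841/11 = 76.4545

WM = 76.4545


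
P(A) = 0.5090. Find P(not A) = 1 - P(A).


P(not A) = 1 - 0.5090 = 0.4910

P(not A) = 0.4910


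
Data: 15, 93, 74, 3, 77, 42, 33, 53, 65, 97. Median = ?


Sorted: 3, 15, 33, 42, 53, 65, 74, 77, 93, 97
n = 10 (even)
Middle values: 53 and 65
Median = (53+65)/2 = 59.0000

Median = 59.0000


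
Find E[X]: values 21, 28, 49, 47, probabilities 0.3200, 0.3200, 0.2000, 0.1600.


E[X] = 21*0.3200 + 28*0.3200 + 49*0.2000 + 47*0.1600
= 6.7200 + 8.9600 + 9.8000 + 7.5200
= 33.0000

E[X] = 33.0000


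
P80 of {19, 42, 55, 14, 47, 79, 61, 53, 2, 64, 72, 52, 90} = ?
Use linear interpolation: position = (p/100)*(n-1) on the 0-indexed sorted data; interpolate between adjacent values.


Sorted: 2, 14, 19, 42, 47, 52, 53, 55, 61, 64, 72, 79, 90
n = 13
Index = 80/100 * 12 = 9.6000
Lower = data[9] = 64, Upper = data[10] = 72
P80 = 64 + 0.6000*(8) = 68.8000

P80 = 68.8000


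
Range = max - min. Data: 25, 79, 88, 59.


Max = 88, Min = 25
Range = 88 - 25 = 63

Range = 63


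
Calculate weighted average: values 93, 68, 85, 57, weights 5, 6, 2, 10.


Numerator = 93*5 + 68*6 + 85*2 + 57*10 = 1613
Denominator = 5 + 6 + 2 + 10 = 23
WM = 1613/23 = 70.1304

WM = 70.1304


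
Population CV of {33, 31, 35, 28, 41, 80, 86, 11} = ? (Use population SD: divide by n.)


Mean = 43.1250
SD = 24.4409
CV = (24.4409/43.1250)*100 = 56.6746%

CV = 56.6746%


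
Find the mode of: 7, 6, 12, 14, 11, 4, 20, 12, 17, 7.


Frequencies: 4:1, 6:1, 7:2, 11:1, 12:2, 14:1, 17:1, 20:1
Max frequency = 2
Mode = 7, 12

Mode = 7, 12


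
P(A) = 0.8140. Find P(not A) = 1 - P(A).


P(not A) = 1 - 0.8140 = 0.1860

P(not A) = 0.1860


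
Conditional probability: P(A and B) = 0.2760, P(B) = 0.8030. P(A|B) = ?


P(A|B) = 0.2760/0.8030 = 0.3437

P(A|B) = 0.3437


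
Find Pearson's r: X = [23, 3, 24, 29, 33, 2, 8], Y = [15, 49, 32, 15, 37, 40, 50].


Mean X = 17.4286, Mean Y = 34.0000
SD X = 11.866606, SD Y = 13.373748
Cov = -107.428571
r = -107.428571/(11.866606*13.373748) = -0.6769

r = -0.6769


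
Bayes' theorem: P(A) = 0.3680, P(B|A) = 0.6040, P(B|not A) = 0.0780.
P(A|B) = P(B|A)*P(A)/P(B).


P(B) = P(B|A)*P(A) + P(B|A')*P(A')
= 0.6040*0.3680 + 0.0780*0.6320
= 0.222272 + 0.049296 = 0.271568
P(A|B) = 0.222272/0.271568 = 0.8185

P(A|B) = 0.8185


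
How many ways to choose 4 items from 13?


C(13,4) = 13!/(4! × 9!)
= 6227020800/(24 × 362880)
= 715

C(13,4) = 715


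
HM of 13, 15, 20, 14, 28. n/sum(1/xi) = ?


Sum of reciprocals = 1/13 + 1/15 + 1/20 + 1/14 + 1/28 = 0.300733
HM = 5/0.300733 = 16.6261

HM = 16.6261


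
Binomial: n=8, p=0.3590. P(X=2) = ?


C(8,2) = 28
p^2 = 0.128881
(1-p)^6 = 0.069366
P = 28 * 0.128881 * 0.069366 = 0.2503

P(X=2) = 0.2503


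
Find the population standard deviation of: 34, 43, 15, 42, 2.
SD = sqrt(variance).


Mean = 27.2000
Variance = 259.7600
SD = sqrt(259.7600) = 16.1171

SD = 16.1171


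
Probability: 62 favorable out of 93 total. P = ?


P = 62/93 = 0.6667

P = 0.6667


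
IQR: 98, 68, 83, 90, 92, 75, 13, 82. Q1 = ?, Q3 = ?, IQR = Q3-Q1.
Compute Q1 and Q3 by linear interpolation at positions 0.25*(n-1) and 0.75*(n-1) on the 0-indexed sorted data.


Sorted: 13, 68, 75, 82, 83, 90, 92, 98
Q1 (25th %ile) = 73.2500
Q3 (75th %ile) = 90.5000
IQR = 90.5000 - 73.2500 = 17.2500

IQR = 17.2500


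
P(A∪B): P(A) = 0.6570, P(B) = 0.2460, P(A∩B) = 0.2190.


P(A∪B) = 0.6570 + 0.2460 - 0.2190
= 0.9030 - 0.2190
= 0.6840

P(A∪B) = 0.6840


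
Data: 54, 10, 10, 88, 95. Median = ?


Sorted: 10, 10, 54, 88, 95
n = 5 (odd)
Middle value = 54

Median = 54


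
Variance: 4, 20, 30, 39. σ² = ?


Mean = 23.2500
Squared deviations: 370.5625, 10.5625, 45.5625, 248.0625
Sum = 674.7500
Variance = 674.7500/4 = 168.6875

Variance = 168.6875


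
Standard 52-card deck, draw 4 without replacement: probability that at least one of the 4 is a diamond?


P(at least one) = 1 - P(none)
P(none) = (39/52) × (38/51) × (37/50) × (36/49) = 0.303818
P(at least one) = 1 - 0.303818 = 0.6962

P = 0.6962


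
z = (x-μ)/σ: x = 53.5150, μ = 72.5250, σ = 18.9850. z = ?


z = (53.5150 - 72.5250)/18.9850
= -19.0100/18.9850
= -1.0013

z = -1.0013


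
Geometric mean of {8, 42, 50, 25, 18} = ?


Product = 8 × 42 × 50 × 25 × 18 = 7560000
GM = 7560000^(1/5) = 23.7522

GM = 23.7522


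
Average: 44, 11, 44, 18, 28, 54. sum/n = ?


Sum = 44 + 11 + 44 + 18 + 28 + 54 = 199
n = 6
Mean = 199/6 = 33.1667

Mean = 33.1667


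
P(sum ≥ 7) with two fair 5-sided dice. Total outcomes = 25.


Total outcomes = 5×5 = 25
Favorable (sum ≥ 7): 10
P = 10/25 = 0.4000

P = 0.4000


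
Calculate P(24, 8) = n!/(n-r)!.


P(24,8) = 24!/16!
= 620448401733239439360000/20922789888000
= 29654190720

P(24,8) = 29654190720


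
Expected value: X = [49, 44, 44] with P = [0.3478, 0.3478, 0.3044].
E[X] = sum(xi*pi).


E[X] = 49*0.3478 + 44*0.3478 + 44*0.3044
= 17.0422 + 15.3032 + 13.3936
= 45.7390

E[X] = 45.7390


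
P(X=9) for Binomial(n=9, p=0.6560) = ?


C(9,9) = 1
p^9 = 0.022498
(1-p)^0 = 1.000000
P = 1 * 0.022498 * 1.000000 = 0.0225

P(X=9) = 0.0225


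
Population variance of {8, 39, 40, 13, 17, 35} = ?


Mean = 25.3333
Squared deviations: 300.4444, 186.7778, 215.1111, 152.1111, 69.4444, 93.4444
Sum = 1017.3333
Variance = 1017.3333/6 = 169.5556

Variance = 169.5556


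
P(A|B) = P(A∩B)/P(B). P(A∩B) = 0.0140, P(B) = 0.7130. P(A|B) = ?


P(A|B) = 0.0140/0.7130 = 0.0196

P(A|B) = 0.0196


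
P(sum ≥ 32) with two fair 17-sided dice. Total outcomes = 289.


Total outcomes = 17×17 = 289
Favorable (sum ≥ 32): 6
P = 6/289 = 0.0208

P = 0.0208


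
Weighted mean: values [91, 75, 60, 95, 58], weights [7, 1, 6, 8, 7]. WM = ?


Numerator = 91*7 + 75*1 + 60*6 + 95*8 + 58*7 = 2238
Denominator = 7 + 1 + 6 + 8 + 7 = 29
WM = 2238/29 = 77.1724

WM = 77.1724


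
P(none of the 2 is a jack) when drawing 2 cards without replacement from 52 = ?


P(no jacks) = (48/52) × (47/51)
= 0.8507

P = 0.8507


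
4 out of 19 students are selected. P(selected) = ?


P = 4/19 = 0.2105

P = 0.2105


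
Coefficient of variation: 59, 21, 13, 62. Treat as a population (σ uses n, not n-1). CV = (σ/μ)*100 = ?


Mean = 38.7500
SD = 21.9588
CV = (21.9588/38.7500)*100 = 56.6678%

CV = 56.6678%


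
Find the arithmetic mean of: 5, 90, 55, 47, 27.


Sum = 5 + 90 + 55 + 47 + 27 = 224
n = 5
Mean = 224/5 = 44.8000

Mean = 44.8000


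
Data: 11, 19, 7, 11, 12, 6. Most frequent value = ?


Frequencies: 6:1, 7:1, 11:2, 12:1, 19:1
Max frequency = 2
Mode = 11

Mode = 11


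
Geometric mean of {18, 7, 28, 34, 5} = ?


Product = 18 × 7 × 28 × 34 × 5 = 599760
GM = 599760^(1/5) = 14.3085

GM = 14.3085


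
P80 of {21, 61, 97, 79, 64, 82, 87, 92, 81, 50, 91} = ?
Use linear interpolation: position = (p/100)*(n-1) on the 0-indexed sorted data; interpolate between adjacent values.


Sorted: 21, 50, 61, 64, 79, 81, 82, 87, 91, 92, 97
n = 11
Index = 80/100 * 10 = 8.0000
Lower = data[8] = 91, Upper = data[9] = 92
P80 = 91 + 0*(1) = 91.0000

P80 = 91.0000


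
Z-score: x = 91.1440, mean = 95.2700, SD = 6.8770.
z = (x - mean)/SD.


z = (91.1440 - 95.2700)/6.8770
= -4.1260/6.8770
= -0.6000

z = -0.6000


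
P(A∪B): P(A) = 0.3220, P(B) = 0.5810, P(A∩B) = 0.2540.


P(A∪B) = 0.3220 + 0.5810 - 0.2540
= 0.9030 - 0.2540
= 0.6490

P(A∪B) = 0.6490


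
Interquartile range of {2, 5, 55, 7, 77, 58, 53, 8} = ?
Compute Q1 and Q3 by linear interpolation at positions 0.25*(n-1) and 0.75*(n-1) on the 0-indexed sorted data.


Sorted: 2, 5, 7, 8, 53, 55, 58, 77
Q1 (25th %ile) = 6.5000
Q3 (75th %ile) = 55.7500
IQR = 55.7500 - 6.5000 = 49.2500

IQR = 49.2500


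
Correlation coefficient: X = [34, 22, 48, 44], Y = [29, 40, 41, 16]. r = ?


Mean X = 37.0000, Mean Y = 31.5000
SD X = 10.049876, SD Y = 10.111874
Cov = -31.000000
r = -31.000000/(10.049876*10.111874) = -0.3050

r = -0.3050


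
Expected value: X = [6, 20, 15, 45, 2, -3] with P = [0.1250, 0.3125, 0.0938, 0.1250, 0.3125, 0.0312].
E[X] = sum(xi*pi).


E[X] = 6*0.1250 + 20*0.3125 + 15*0.0938 + 45*0.1250 + 2*0.3125 - 3*0.0312
= 0.7500 + 6.2500 + 1.4070 + 5.6250 + 0.6250 - 0.0936
= 14.5634

E[X] = 14.5634


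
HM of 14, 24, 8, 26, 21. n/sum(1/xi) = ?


Sum of reciprocals = 1/14 + 1/24 + 1/8 + 1/26 + 1/21 = 0.324176
HM = 5/0.324176 = 15.4237

HM = 15.4237


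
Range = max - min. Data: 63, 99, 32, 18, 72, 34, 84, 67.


Max = 99, Min = 18
Range = 99 - 18 = 81

Range = 81


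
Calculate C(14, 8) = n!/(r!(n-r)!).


C(14,8) = 14!/(8! × 6!)
= 87178291200/(40320 × 720)
= 3003

C(14,8) = 3003


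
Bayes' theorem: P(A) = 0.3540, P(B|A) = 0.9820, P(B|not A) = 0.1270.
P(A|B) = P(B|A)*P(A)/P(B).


P(B) = P(B|A)*P(A) + P(B|A')*P(A')
= 0.9820*0.3540 + 0.1270*0.6460
= 0.347628 + 0.082042 = 0.429670
P(A|B) = 0.347628/0.429670 = 0.8091

P(A|B) = 0.8091


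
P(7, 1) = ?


P(7,1) = 7!/6!
= 5040/720
= 7

P(7,1) = 7


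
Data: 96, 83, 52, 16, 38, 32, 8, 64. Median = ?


Sorted: 8, 16, 32, 38, 52, 64, 83, 96
n = 8 (even)
Middle values: 38 and 52
Median = (38+52)/2 = 45.0000

Median = 45.0000


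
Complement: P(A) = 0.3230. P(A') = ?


P(not A) = 1 - 0.3230 = 0.6770

P(not A) = 0.6770


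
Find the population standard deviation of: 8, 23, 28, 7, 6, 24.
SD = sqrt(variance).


Mean = 16.0000
Variance = 83.6667
SD = sqrt(83.6667) = 9.1469

SD = 9.1469


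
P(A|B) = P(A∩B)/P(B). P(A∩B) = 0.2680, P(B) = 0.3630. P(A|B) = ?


P(A|B) = 0.2680/0.3630 = 0.7383

P(A|B) = 0.7383


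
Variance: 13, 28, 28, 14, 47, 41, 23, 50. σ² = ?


Mean = 30.5000
Squared deviations: 306.2500, 6.2500, 6.2500, 272.2500, 272.2500, 110.2500, 56.2500, 380.2500
Sum = 1410.0000
Variance = 1410.0000/8 = 176.2500

Variance = 176.2500


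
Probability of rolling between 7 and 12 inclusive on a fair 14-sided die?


Favorable outcomes (7 ≤ roll ≤ 12): 6
Total outcomes = 14
P = 6/14 = 0.4286

P = 0.4286


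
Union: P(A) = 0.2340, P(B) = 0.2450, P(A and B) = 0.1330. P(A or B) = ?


P(A∪B) = 0.2340 + 0.2450 - 0.1330
= 0.4790 - 0.1330
= 0.3460

P(A∪B) = 0.3460


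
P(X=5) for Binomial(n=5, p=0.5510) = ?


C(5,5) = 1
p^5 = 0.050788
(1-p)^0 = 1.000000
P = 1 * 0.050788 * 1.000000 = 0.0508

P(X=5) = 0.0508


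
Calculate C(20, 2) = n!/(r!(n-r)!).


C(20,2) = 20!/(2! × 18!)
= 2432902008176640000/(2 × 6402373705728000)
= 190

C(20,2) = 190


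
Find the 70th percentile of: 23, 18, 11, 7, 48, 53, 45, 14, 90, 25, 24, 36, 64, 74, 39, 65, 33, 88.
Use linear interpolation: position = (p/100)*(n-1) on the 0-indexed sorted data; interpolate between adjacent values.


Sorted: 7, 11, 14, 18, 23, 24, 25, 33, 36, 39, 45, 48, 53, 64, 65, 74, 88, 90
n = 18
Index = 70/100 * 17 = 11.9000
Lower = data[11] = 48, Upper = data[12] = 53
P70 = 48 + 0.9000*(5) = 52.5000

P70 = 52.5000


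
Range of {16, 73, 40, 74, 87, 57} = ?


Max = 87, Min = 16
Range = 87 - 16 = 71

Range = 71


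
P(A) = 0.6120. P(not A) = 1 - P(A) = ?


P(not A) = 1 - 0.6120 = 0.3880

P(not A) = 0.3880


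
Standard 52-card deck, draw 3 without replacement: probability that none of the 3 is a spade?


P(no spades) = (39/52) × (38/51) × (37/50)
= 0.4135

P = 0.4135


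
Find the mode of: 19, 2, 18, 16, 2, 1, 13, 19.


Frequencies: 1:1, 2:2, 13:1, 16:1, 18:1, 19:2
Max frequency = 2
Mode = 2, 19

Mode = 2, 19
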